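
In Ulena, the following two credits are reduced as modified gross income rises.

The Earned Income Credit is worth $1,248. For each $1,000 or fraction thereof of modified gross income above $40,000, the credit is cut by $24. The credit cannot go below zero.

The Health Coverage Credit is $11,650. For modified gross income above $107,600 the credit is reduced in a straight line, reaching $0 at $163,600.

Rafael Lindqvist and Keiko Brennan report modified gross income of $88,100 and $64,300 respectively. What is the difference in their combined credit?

Rafael ($88,100): Earned Income Credit: income exceeds $40,000 by $48,100, which is 49 full-or-partial $1,000 increments; reduction = 49 × $24 = $1,176, leaving $72. Health Coverage Credit: $88,100 is at or below the $107,600 threshold, so the full $11,650 applies. total $72 + $11,650 = $11,722
Keiko ($64,300): Earned Income Credit: income exceeds $40,000 by $24,300, which is 25 full-or-partial $1,000 increments; reduction = 25 × $24 = $600, leaving $648. Health Coverage Credit: $64,300 is at or below the $107,600 threshold, so the full $11,650 applies. total $648 + $11,650 = $12,298
Difference: |$11,722 − $12,298| = $576.

$576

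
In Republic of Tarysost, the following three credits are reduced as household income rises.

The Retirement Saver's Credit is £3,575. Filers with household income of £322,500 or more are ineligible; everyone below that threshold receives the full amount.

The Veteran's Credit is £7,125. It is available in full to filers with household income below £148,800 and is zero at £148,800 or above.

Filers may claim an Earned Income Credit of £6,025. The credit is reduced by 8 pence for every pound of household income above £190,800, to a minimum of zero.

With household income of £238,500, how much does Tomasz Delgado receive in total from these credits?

Retirement Saver's Credit: £238,500 is below the £322,500 cutoff, so the full £3,575 applies.
Veteran's Credit: £238,500 meets or exceeds the £148,800 cutoff, so the credit is £0.
Earned Income Credit: 8% of the £47,700 excess over £190,800 is £3,816; credit = £6,025 − £3,816 = £2,209.
Total: £3,575 + £0 + £2,209 = £5,784.

£5,784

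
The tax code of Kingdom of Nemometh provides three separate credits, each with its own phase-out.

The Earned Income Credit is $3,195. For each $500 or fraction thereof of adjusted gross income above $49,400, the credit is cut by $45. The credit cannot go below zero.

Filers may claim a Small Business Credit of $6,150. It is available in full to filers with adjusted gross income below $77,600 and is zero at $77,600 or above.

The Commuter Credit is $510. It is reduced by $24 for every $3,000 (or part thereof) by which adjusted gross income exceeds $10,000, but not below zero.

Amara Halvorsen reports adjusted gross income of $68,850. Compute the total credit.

Earned Income Credit: income exceeds $49,400 by $19,450, which is 39 full-or-partial $500 increments; reduction = 39 × $45 = $1,755, leaving $1,440.
Small Business Credit: $68,850 is below the $77,600 cutoff, so the full $6,150 applies.
Commuter Credit: income exceeds $10,000 by $58,850, which is 20 full-or-partial $3,000 increments; reduction = 20 × $24 = $480, leaving $30.
Total: $1,440 + $6,150 + $30 = $7,620.

$7,620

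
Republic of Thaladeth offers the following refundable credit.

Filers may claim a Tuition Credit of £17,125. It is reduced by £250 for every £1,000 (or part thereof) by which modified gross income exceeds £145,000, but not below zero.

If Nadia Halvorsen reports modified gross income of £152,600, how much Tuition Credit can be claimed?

Tuition Credit: income exceeds £145,000 by £7,600, which is 8 full-or-partial £1,000 increments; reduction = 8 × £250 = £2,000, leaving £15,125.

£15,125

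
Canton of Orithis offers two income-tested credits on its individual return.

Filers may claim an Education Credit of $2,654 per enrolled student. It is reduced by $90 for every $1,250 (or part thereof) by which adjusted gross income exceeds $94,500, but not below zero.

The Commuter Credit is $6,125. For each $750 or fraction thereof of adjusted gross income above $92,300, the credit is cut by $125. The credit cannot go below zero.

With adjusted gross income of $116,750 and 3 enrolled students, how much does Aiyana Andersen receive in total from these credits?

$8,342

Education Credit: base = 3 × $2,654 = $7,962. income exceeds $94,500 by $22,250, which is 18 full-or-partial $1,250 increments; reduction = 18 × $90 = $1,620, leaving $6,342.
Commuter Credit: income exceeds $92,300 by $24,450, which is 33 full-or-partial $750 increments; reduction = 33 × $125 = $4,125, leaving $2,000.
Total: $6,342 + $2,000 = $8,342.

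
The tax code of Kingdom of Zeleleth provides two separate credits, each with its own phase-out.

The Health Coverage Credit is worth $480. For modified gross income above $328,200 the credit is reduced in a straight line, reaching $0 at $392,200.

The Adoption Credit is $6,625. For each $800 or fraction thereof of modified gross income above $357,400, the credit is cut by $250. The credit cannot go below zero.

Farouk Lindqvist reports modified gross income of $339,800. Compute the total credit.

$7,018

Health Coverage Credit: $339,800 is $11,600 into a $64,000 phase-out range, leaving 52,400/64,000 of the credit: $480 × 52,400/64,000 = $393.
Adoption Credit: $339,800 is at or below the $357,400 threshold, so the full $6,625 applies.
Total: $393 + $6,625 = $7,018.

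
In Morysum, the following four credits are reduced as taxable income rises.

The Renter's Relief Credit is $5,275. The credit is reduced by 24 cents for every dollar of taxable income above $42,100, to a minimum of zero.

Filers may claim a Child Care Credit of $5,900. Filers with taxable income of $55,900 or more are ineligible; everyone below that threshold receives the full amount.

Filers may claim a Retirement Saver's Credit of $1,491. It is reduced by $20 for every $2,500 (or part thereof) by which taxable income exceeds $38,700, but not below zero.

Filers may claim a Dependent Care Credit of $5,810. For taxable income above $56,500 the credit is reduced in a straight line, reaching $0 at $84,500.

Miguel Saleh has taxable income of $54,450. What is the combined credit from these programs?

Renter's Relief Credit: 24% of the $12,350 excess over $42,100 is $2,964; credit = $5,275 − $2,964 = $2,311.
Child Care Credit: $54,450 is below the $55,900 cutoff, so the full $5,900 applies.
Retirement Saver's Credit: income exceeds $38,700 by $15,750, which is 7 full-or-partial $2,500 increments; reduction = 7 × $20 = $140, leaving $1,351.
Dependent Care Credit: $54,450 is at or below the $56,500 threshold, so the full $5,810 applies.
Total: $2,311 + $5,900 + $1,351 + $5,810 = $15,372.

$15,372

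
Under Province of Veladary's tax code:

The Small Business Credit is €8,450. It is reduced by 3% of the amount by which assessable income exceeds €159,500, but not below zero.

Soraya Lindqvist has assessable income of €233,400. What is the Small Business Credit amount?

€6,233

Small Business Credit: 3% of the €73,900 excess over €159,500 is €2,217; credit = €8,450 − €2,217 = €6,233.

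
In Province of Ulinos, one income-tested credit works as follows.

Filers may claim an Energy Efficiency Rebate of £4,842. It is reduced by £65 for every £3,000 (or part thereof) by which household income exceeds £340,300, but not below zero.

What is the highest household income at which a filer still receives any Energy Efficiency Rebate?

£562,300

After 74 increments the reduction is 74 × £65 = £4,810, leaving £32; one more increment wipes it out. Increment 74 ends at excess 74 × £3,000 = £222,000, so the highest qualifying income is £340,300 + £222,000 = £562,300.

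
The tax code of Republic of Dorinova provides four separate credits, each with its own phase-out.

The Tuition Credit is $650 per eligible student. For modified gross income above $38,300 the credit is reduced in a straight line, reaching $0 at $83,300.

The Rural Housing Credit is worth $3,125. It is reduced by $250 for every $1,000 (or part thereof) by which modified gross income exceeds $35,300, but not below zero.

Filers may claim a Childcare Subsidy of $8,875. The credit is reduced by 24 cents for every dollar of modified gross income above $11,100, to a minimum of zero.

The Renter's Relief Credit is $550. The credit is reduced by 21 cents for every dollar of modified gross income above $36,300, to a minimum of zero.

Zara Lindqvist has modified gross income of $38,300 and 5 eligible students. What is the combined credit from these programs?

$8,102

Tuition Credit: base = 5 × $650 = $3,250. $38,300 is at or below the $38,300 threshold, so the full $3,250 applies.
Rural Housing Credit: income exceeds $35,300 by $3,000, which is 3 full-or-partial $1,000 increments; reduction = 3 × $250 = $750, leaving $2,375.
Childcare Subsidy: 24% of the $27,200 excess over $11,100 is $6,528; credit = $8,875 − $6,528 = $2,347.
Renter's Relief Credit: 21% of the $2,000 excess over $36,300 is $420; credit = $550 − $420 = $130.
Total: $3,250 + $2,375 + $2,347 + $130 = $8,102.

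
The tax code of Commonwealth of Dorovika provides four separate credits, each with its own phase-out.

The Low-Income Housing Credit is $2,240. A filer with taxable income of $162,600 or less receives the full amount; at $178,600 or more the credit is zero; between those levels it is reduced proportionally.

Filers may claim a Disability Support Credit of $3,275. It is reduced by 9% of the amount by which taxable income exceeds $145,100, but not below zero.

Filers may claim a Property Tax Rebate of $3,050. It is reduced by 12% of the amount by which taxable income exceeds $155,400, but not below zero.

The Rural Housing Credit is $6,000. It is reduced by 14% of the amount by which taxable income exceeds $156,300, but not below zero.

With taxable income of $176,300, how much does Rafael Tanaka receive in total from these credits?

Low-Income Housing Credit: $176,300 is $13,700 into a $16,000 phase-out range, leaving 2,300/16,000 of the credit: $2,240 × 2,300/16,000 = $322.
Disability Support Credit: 9% of the $31,200 excess over $145,100 is $2,808; credit = $3,275 − $2,808 = $467.
Property Tax Rebate: 12% of the $20,900 excess over $155,400 is $2,508; credit = $3,050 − $2,508 = $542.
Rural Housing Credit: 14% of the $20,000 excess over $156,300 is $2,800; credit = $6,000 − $2,800 = $3,200.
Total: $322 + $467 + $542 + $3,200 = $4,531.

$4,531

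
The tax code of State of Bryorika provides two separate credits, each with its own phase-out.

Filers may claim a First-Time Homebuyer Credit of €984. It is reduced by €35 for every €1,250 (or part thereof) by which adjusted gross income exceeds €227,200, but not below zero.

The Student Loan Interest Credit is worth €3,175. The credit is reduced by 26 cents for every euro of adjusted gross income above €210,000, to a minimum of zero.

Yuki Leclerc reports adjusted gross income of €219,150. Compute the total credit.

First-Time Homebuyer Credit: €219,150 is at or below the €227,200 threshold, so the full €984 applies.
Student Loan Interest Credit: 26% of the €9,150 excess over €210,000 is €2,379; credit = €3,175 − €2,379 = €796.
Total: €984 + €796 = €1,780.

€1,780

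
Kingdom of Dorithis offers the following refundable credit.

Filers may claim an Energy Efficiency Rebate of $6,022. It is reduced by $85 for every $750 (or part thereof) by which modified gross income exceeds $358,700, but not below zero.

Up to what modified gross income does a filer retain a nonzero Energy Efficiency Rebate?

After 70 increments the reduction is 70 × $85 = $5,950, leaving $72; one more increment wipes it out. Increment 70 ends at excess 70 × $750 = $52,500, so the highest qualifying income is $358,700 + $52,500 = $411,200.

$411,200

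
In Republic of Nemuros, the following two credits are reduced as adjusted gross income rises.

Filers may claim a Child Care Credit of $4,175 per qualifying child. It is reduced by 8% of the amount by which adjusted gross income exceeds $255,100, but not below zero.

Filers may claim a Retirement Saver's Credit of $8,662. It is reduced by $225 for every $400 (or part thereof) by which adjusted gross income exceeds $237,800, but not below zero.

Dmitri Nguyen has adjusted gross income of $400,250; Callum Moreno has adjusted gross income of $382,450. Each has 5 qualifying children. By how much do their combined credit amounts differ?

Dmitri ($400,250): Child Care Credit: base = 5 × $4,175 = $20,875. 8% of the $145,150 excess over $255,100 is $11,612; credit = $20,875 − $11,612 = $9,263. Retirement Saver's Credit: income exceeds $237,800 by $162,450 → 407 increments × $225 = $91,575 ≥ base, so the credit is $0. total $9,263 + $0 = $9,263
Callum ($382,450): Child Care Credit: base = 5 × $4,175 = $20,875. 8% of the $127,350 excess over $255,100 is $10,188; credit = $20,875 − $10,188 = $10,687. Retirement Saver's Credit: income exceeds $237,800 by $144,650 → 362 increments × $225 = $81,450 ≥ base, so the credit is $0. total $10,687 + $0 = $10,687
Difference: |$9,263 − $10,687| = $1,424.

$1,424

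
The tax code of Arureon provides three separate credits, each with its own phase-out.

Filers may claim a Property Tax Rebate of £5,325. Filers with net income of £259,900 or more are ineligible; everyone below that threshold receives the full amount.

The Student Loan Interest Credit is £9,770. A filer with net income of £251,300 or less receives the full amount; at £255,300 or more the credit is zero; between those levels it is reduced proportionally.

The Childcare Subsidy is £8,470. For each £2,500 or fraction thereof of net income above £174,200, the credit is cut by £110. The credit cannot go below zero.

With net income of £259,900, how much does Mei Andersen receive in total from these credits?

Property Tax Rebate: £259,900 meets or exceeds the £259,900 cutoff, so the credit is £0.
Student Loan Interest Credit: £259,900 is at or above £255,300, so the credit is £0.
Childcare Subsidy: income exceeds £174,200 by £85,700, which is 35 full-or-partial £2,500 increments; reduction = 35 × £110 = £3,850, leaving £4,620.
Total: £0 + £0 + £4,620 = £4,620.

£4,620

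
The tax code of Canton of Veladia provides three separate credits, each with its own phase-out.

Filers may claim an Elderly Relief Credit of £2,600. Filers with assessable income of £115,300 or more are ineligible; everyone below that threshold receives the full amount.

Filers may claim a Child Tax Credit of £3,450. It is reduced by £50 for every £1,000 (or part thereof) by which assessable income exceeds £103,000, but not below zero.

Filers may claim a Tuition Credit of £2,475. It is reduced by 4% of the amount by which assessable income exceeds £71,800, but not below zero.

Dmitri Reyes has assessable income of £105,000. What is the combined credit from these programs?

Elderly Relief Credit: £105,000 is below the £115,300 cutoff, so the full £2,600 applies.
Child Tax Credit: income exceeds £103,000 by £2,000, which is 2 full-or-partial £1,000 increments; reduction = 2 × £50 = £100, leaving £3,350.
Tuition Credit: 4% of the £33,200 excess over £71,800 is £1,328; credit = £2,475 − £1,328 = £1,147.
Total: £2,600 + £3,350 + £1,147 = £7,097.

£7,097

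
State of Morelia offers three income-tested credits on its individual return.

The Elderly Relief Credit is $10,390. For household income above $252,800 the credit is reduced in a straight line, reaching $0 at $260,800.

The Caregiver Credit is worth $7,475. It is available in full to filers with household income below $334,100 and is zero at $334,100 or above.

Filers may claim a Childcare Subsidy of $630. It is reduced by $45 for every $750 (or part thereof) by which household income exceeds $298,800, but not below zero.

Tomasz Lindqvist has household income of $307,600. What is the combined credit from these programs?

Elderly Relief Credit: $307,600 is at or above $260,800, so the credit is $0.
Caregiver Credit: $307,600 is below the $334,100 cutoff, so the full $7,475 applies.
Childcare Subsidy: income exceeds $298,800 by $8,800, which is 12 full-or-partial $750 increments; reduction = 12 × $45 = $540, leaving $90.
Total: $0 + $7,475 + $90 = $7,565.

$7,565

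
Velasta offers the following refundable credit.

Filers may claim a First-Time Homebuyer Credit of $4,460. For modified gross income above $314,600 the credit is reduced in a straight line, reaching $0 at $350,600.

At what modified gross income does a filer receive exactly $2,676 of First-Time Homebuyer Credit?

$329,000

$2,676 is 2,676/4,460 of the full $4,460, so 1,784/4,460 of the $36,000 range has been used: income = $314,600 + $36,000 × 1,784/4,460 = $329,000.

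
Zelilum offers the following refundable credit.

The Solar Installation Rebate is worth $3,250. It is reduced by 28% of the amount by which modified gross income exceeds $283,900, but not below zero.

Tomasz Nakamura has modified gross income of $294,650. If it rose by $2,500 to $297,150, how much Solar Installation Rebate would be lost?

At $294,650 — 28% of the $10,750 excess over $283,900 is $3,010; credit = $3,250 − $3,010 = $240.
At $297,150 — 28% of the $13,250 excess over $283,900 is $3,710 ≥ base, so the credit is $0.
Lost: $240 − $0 = $240.

$240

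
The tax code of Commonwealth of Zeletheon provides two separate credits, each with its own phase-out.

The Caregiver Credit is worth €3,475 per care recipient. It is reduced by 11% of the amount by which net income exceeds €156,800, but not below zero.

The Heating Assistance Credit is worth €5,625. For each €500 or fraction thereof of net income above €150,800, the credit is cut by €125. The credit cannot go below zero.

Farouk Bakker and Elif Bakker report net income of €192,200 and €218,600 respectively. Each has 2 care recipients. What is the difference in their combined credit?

Farouk (€192,200): Caregiver Credit: base = 2 × €3,475 = €6,950. 11% of the €35,400 excess over €156,800 is €3,894; credit = €6,950 − €3,894 = €3,056. Heating Assistance Credit: income exceeds €150,800 by €41,400 → 83 increments × €125 = €10,375 ≥ base, so the credit is €0. total €3,056 + €0 = €3,056
Elif (€218,600): Caregiver Credit: base = 2 × €3,475 = €6,950. 11% of the €61,800 excess over €156,800 is €6,798; credit = €6,950 − €6,798 = €152. Heating Assistance Credit: income exceeds €150,800 by €67,800 → 136 increments × €125 = €17,000 ≥ base, so the credit is €0. total €152 + €0 = €152
Difference: |€3,056 − €152| = €2,904.

€2,904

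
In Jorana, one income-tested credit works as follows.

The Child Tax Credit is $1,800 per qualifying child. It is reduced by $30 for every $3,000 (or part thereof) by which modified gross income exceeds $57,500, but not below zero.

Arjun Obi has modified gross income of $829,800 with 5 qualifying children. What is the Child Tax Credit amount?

$1,260

Child Tax Credit: base = 5 × $1,800 = $9,000. income exceeds $57,500 by $772,300, which is 258 full-or-partial $3,000 increments; reduction = 258 × $30 = $7,740, leaving $1,260.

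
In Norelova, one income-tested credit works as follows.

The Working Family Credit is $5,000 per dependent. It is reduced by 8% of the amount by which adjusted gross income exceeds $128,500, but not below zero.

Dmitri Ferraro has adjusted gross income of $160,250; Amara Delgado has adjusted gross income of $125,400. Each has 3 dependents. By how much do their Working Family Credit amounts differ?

Dmitri ($160,250): Working Family Credit: base = 3 × $5,000 = $15,000. 8% of the $31,750 excess over $128,500 is $2,540; credit = $15,000 − $2,540 = $12,460.
Amara ($125,400): Working Family Credit: base = 3 × $5,000 = $15,000. $125,400 is at or below the $128,500 threshold, so the full $15,000 applies.
Difference: |$12,460 − $15,000| = $2,540.

$2,540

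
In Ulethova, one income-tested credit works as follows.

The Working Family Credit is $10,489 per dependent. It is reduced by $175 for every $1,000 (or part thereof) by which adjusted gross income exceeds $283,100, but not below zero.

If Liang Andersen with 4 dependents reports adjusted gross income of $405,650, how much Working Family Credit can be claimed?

$20,431

Working Family Credit: base = 4 × $10,489 = $41,956. income exceeds $283,100 by $122,550, which is 123 full-or-partial $1,000 increments; reduction = 123 × $175 = $21,525, leaving $20,431.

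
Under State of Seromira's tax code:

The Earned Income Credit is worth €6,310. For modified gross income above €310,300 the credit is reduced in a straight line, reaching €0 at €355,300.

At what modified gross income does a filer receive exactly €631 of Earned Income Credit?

€631 is 631/6,310 of the full €6,310, so 5,679/6,310 of the €45,000 range has been used: income = €310,300 + €45,000 × 5,679/6,310 = €350,800.

€350,800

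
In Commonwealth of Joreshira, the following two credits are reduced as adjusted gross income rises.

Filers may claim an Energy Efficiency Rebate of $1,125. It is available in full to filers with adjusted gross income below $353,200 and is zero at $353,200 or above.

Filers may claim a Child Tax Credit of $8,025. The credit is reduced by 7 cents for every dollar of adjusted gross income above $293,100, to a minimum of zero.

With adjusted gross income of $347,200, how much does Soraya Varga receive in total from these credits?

Energy Efficiency Rebate: $347,200 is below the $353,200 cutoff, so the full $1,125 applies.
Child Tax Credit: 7% of the $54,100 excess over $293,100 is $3,787; credit = $8,025 − $3,787 = $4,238.
Total: $1,125 + $4,238 = $5,363.

$5,363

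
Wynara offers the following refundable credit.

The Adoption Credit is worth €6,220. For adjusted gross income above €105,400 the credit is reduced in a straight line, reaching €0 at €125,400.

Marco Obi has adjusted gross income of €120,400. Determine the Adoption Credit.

Adoption Credit: €120,400 is €15,000 into a €20,000 phase-out range, leaving 5,000/20,000 of the credit: €6,220 × 5,000/20,000 = €1,555.

€1,555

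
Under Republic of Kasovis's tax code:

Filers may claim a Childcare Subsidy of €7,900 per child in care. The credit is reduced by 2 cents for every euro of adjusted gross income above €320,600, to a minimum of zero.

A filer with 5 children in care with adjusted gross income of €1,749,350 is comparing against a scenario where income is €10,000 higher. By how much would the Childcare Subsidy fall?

€200

At €1,749,350 — base = 5 × €7,900 = €39,500. 2% of the €1,428,750 excess over €320,600 is €28,575; credit = €39,500 − €28,575 = €10,925.
At €1,759,350 — base = 5 × €7,900 = €39,500. 2% of the €1,438,750 excess over €320,600 is €28,775; credit = €39,500 − €28,775 = €10,725.
Lost: €10,925 − €10,725 = €200.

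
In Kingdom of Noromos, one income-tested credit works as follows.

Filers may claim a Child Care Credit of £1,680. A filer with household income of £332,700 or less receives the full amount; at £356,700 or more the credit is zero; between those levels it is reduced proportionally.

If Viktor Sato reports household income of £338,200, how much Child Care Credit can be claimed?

Child Care Credit: £338,200 is £5,500 into a £24,000 phase-out range, leaving 18,500/24,000 of the credit: £1,680 × 18,500/24,000 = £1,295.

£1,295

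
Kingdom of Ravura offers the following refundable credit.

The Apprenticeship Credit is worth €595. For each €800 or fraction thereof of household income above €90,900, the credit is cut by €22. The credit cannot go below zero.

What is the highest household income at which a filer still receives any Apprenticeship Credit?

After 27 increments the reduction is 27 × €22 = €594, leaving €1; one more increment wipes it out. Increment 27 ends at excess 27 × €800 = €21,600, so the highest qualifying income is €90,900 + €21,600 = €112,500.

€112,500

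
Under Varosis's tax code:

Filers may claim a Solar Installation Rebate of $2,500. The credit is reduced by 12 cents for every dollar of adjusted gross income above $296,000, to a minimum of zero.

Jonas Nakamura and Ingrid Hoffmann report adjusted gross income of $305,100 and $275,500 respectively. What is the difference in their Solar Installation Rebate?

Jonas ($305,100): Solar Installation Rebate: 12% of the $9,100 excess over $296,000 is $1,092; credit = $2,500 − $1,092 = $1,408.
Ingrid ($275,500): Solar Installation Rebate: $275,500 is at or below the $296,000 threshold, so the full $2,500 applies.
Difference: |$1,408 − $2,500| = $1,092.

$1,092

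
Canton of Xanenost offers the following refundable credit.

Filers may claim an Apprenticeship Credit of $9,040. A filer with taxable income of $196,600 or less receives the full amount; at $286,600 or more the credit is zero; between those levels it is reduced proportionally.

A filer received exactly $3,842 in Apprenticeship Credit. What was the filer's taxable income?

$248,350

$3,842 is 3,842/9,040 of the full $9,040, so 5,198/9,040 of the $90,000 range has been used: income = $196,600 + $90,000 × 5,198/9,040 = $248,350.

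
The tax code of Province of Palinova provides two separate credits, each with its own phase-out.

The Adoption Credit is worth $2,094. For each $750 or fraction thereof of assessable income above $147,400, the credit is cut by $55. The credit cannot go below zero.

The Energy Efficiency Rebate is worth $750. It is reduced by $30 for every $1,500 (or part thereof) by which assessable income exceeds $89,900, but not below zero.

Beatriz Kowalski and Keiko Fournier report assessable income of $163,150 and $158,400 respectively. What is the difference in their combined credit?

Beatriz ($163,150): Adoption Credit: income exceeds $147,400 by $15,750, which is 21 full-or-partial $750 increments; reduction = 21 × $55 = $1,155, leaving $939. Energy Efficiency Rebate: income exceeds $89,900 by $73,250 → 49 increments × $30 = $1,470 ≥ base, so the credit is $0. total $939 + $0 = $939
Keiko ($158,400): Adoption Credit: income exceeds $147,400 by $11,000, which is 15 full-or-partial $750 increments; reduction = 15 × $55 = $825, leaving $1,269. Energy Efficiency Rebate: income exceeds $89,900 by $68,500 → 46 increments × $30 = $1,380 ≥ base, so the credit is $0. total $1,269 + $0 = $1,269
Difference: |$939 − $1,269| = $330.

$330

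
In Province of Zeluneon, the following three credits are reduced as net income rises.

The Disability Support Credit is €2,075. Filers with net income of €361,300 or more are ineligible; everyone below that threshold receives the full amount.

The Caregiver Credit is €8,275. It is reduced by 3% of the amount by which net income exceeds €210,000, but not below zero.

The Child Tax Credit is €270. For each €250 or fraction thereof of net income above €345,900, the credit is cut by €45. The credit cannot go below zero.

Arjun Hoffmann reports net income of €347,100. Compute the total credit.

Disability Support Credit: €347,100 is below the €361,300 cutoff, so the full €2,075 applies.
Caregiver Credit: 3% of the €137,100 excess over €210,000 is €4,113; credit = €8,275 − €4,113 = €4,162.
Child Tax Credit: income exceeds €345,900 by €1,200, which is 5 full-or-partial €250 increments; reduction = 5 × €45 = €225, leaving €45.
Total: €2,075 + €4,162 + €45 = €6,282.

€6,282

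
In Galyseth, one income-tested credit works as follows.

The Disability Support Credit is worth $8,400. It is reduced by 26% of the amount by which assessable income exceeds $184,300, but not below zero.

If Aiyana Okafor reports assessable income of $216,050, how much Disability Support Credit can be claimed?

$145

Disability Support Credit: 26% of the $31,750 excess over $184,300 is $8,255; credit = $8,400 − $8,255 = $145.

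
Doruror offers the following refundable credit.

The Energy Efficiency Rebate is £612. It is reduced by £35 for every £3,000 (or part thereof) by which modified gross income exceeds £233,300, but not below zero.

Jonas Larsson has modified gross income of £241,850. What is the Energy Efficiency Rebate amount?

£507

Energy Efficiency Rebate: income exceeds £233,300 by £8,550, which is 3 full-or-partial £3,000 increments; reduction = 3 × £35 = £105, leaving £507.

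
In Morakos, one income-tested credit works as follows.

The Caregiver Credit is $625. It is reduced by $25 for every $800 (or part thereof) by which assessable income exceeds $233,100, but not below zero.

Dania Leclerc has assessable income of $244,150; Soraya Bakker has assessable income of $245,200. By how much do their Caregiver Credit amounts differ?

$50

Dania ($244,150): Caregiver Credit: income exceeds $233,100 by $11,050, which is 14 full-or-partial $800 increments; reduction = 14 × $25 = $350, leaving $275.
Soraya ($245,200): Caregiver Credit: income exceeds $233,100 by $12,100, which is 16 full-or-partial $800 increments; reduction = 16 × $25 = $400, leaving $225.
Difference: |$275 − $225| = $50.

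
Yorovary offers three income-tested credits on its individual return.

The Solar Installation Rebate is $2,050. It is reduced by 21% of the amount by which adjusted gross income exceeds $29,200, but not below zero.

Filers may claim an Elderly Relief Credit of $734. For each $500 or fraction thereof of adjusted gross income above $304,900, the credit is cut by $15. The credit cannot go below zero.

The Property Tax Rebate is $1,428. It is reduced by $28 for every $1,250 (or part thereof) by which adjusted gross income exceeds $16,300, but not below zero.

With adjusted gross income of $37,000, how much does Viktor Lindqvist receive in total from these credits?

Solar Installation Rebate: 21% of the $7,800 excess over $29,200 is $1,638; credit = $2,050 − $1,638 = $412.
Elderly Relief Credit: $37,000 is at or below the $304,900 threshold, so the full $734 applies.
Property Tax Rebate: income exceeds $16,300 by $20,700, which is 17 full-or-partial $1,250 increments; reduction = 17 × $28 = $476, leaving $952.
Total: $412 + $734 + $952 = $2,098.

$2,098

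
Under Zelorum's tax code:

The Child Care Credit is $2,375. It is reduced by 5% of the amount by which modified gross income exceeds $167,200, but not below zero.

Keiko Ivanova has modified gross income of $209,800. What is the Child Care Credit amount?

$245

Child Care Credit: 5% of the $42,600 excess over $167,200 is $2,130; credit = $2,375 − $2,130 = $245.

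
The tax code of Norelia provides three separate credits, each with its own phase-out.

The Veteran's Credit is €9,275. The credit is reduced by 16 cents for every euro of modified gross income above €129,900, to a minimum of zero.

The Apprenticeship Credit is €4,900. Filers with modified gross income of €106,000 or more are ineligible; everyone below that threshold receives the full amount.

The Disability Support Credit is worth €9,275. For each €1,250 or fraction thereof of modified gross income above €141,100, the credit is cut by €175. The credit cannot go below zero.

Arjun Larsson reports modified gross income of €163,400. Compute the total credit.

Veteran's Credit: 16% of the €33,500 excess over €129,900 is €5,360; credit = €9,275 − €5,360 = €3,915.
Apprenticeship Credit: €163,400 meets or exceeds the €106,000 cutoff, so the credit is €0.
Disability Support Credit: income exceeds €141,100 by €22,300, which is 18 full-or-partial €1,250 increments; reduction = 18 × €175 = €3,150, leaving €6,125.
Total: €3,915 + €0 + €6,125 = €10,040.

€10,040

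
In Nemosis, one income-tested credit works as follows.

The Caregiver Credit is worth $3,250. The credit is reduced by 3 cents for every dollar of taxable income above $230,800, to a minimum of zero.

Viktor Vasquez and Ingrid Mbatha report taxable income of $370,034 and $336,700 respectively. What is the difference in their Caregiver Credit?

Viktor ($370,034): Caregiver Credit: 3% of the $139,234 excess over $230,800 is $4,177.02 ≥ base, so the credit is $0.
Ingrid ($336,700): Caregiver Credit: 3% of the $105,900 excess over $230,800 is $3,177; credit = $3,250 − $3,177 = $73.
Difference: |$0 − $73| = $73.

$73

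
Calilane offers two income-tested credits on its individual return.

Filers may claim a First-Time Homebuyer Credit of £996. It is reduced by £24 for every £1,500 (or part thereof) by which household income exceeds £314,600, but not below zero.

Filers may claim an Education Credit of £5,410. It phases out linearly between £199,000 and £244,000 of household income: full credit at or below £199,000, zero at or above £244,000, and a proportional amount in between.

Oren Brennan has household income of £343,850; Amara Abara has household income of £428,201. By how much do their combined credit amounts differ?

£516

Oren (£343,850): First-Time Homebuyer Credit: income exceeds £314,600 by £29,250, which is 20 full-or-partial £1,500 increments; reduction = 20 × £24 = £480, leaving £516. Education Credit: £343,850 is at or above £244,000, so the credit is £0. total £516 + £0 = £516
Amara (£428,201): First-Time Homebuyer Credit: income exceeds £314,600 by £113,601 → 76 increments × £24 = £1,824 ≥ base, so the credit is £0. Education Credit: £428,201 is at or above £244,000, so the credit is £0. total £0 + £0 = £0
Difference: |£516 − £0| = £516.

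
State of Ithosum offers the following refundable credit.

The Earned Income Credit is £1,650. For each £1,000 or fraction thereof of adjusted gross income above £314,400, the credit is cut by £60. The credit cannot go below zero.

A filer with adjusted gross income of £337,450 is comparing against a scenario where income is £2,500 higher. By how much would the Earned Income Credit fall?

At £337,450 — income exceeds £314,400 by £23,050, which is 24 full-or-partial £1,000 increments; reduction = 24 × £60 = £1,440, leaving £210.
At £339,950 — income exceeds £314,400 by £25,550, which is 26 full-or-partial £1,000 increments; reduction = 26 × £60 = £1,560, leaving £90.
Lost: £210 − £90 = £120.

£120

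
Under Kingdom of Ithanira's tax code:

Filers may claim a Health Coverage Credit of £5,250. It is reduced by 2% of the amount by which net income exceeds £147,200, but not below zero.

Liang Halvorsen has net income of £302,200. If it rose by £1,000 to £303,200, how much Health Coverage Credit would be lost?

£20

At £302,200 — 2% of the £155,000 excess over £147,200 is £3,100; credit = £5,250 − £3,100 = £2,150.
At £303,200 — 2% of the £156,000 excess over £147,200 is £3,120; credit = £5,250 − £3,120 = £2,130.
Lost: £2,150 − £2,130 = £20.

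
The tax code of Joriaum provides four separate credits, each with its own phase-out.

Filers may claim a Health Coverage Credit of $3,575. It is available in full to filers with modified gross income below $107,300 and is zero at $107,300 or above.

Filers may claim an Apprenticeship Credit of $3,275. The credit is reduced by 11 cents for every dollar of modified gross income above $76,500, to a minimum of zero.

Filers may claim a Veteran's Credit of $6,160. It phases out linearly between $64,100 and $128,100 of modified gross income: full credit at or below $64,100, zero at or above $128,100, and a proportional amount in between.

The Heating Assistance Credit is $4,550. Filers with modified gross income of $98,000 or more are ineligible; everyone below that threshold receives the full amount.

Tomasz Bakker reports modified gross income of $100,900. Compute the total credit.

Health Coverage Credit: $100,900 is below the $107,300 cutoff, so the full $3,575 applies.
Apprenticeship Credit: 11% of the $24,400 excess over $76,500 is $2,684; credit = $3,275 − $2,684 = $591.
Veteran's Credit: $100,900 is $36,800 into a $64,000 phase-out range, leaving 27,200/64,000 of the credit: $6,160 × 27,200/64,000 = $2,618.
Heating Assistance Credit: $100,900 meets or exceeds the $98,000 cutoff, so the credit is $0.
Total: $3,575 + $591 + $2,618 + $0 = $6,784.

$6,784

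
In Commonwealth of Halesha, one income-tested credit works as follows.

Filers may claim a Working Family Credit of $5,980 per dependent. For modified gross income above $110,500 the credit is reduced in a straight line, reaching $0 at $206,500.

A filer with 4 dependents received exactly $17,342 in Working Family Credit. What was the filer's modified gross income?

Full credit = 4 × $5,980 = $23,920.
$17,342 is 17,342/23,920 of the full $23,920, so 6,578/23,920 of the $96,000 range has been used: income = $110,500 + $96,000 × 6,578/23,920 = $136,900.

$136,900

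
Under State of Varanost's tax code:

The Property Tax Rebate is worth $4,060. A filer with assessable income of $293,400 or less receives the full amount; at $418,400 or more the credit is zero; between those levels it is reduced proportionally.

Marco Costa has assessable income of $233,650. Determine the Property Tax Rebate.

Property Tax Rebate: $233,650 is at or below the $293,400 threshold, so the full $4,060 applies.

$4,060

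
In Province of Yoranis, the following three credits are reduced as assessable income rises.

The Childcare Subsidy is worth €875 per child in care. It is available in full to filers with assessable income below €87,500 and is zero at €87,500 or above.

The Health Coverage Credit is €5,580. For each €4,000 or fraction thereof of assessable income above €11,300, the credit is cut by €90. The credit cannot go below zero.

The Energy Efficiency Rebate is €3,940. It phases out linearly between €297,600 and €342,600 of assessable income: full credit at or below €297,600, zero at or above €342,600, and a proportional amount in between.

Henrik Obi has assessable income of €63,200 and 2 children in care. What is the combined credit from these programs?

€10,100

Childcare Subsidy: base = 2 × €875 = €1,750. €63,200 is below the €87,500 cutoff, so the full €1,750 applies.
Health Coverage Credit: income exceeds €11,300 by €51,900, which is 13 full-or-partial €4,000 increments; reduction = 13 × €90 = €1,170, leaving €4,410.
Energy Efficiency Rebate: €63,200 is at or below the €297,600 threshold, so the full €3,940 applies.
Total: €1,750 + €4,410 + €3,940 = €10,100.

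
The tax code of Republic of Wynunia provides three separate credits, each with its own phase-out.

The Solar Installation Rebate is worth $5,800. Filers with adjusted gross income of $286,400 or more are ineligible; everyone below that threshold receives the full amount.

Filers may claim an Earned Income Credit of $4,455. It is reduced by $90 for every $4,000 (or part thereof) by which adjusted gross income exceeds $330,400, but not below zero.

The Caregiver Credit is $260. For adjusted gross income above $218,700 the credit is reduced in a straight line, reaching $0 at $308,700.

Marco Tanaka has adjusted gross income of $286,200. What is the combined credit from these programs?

$10,320

Solar Installation Rebate: $286,200 is below the $286,400 cutoff, so the full $5,800 applies.
Earned Income Credit: $286,200 is at or below the $330,400 threshold, so the full $4,455 applies.
Caregiver Credit: $286,200 is $67,500 into a $90,000 phase-out range, leaving 22,500/90,000 of the credit: $260 × 22,500/90,000 = $65.
Total: $5,800 + $4,455 + $65 = $10,320.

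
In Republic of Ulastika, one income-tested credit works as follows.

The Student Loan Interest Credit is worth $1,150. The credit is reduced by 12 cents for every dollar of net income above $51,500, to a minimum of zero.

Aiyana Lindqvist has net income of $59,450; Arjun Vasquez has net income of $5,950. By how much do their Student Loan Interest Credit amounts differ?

Aiyana ($59,450): Student Loan Interest Credit: 12% of the $7,950 excess over $51,500 is $954; credit = $1,150 − $954 = $196.
Arjun ($5,950): Student Loan Interest Credit: $5,950 is at or below the $51,500 threshold, so the full $1,150 applies.
Difference: |$196 − $1,150| = $954.

$954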